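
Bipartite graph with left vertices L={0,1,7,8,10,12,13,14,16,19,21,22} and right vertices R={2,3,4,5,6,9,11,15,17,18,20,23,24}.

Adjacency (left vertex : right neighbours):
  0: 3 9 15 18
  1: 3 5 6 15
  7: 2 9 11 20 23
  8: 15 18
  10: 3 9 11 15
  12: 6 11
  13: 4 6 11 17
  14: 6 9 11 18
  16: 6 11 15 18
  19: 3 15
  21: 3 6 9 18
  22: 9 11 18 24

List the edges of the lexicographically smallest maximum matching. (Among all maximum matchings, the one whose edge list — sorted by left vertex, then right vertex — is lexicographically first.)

Lex-smallest maximum matching: {(0,3), (1,5), (7,2), (8,15), (10,9), (12,6), (13,4), (14,11), (16,18), (22,24)}

|M| = 10 (so the lex-smallest maximum matching has 10 edges)
process left vertices in ascending order; for each, take the smallest-labelled available neighbour that still permits 10 edges overall, or leave it unmatched if none does
lex-smallest matching: {0-3, 1-5, 7-2, 8-15, 10-9, 12-6, 13-4, 14-11, 16-18, 22-24}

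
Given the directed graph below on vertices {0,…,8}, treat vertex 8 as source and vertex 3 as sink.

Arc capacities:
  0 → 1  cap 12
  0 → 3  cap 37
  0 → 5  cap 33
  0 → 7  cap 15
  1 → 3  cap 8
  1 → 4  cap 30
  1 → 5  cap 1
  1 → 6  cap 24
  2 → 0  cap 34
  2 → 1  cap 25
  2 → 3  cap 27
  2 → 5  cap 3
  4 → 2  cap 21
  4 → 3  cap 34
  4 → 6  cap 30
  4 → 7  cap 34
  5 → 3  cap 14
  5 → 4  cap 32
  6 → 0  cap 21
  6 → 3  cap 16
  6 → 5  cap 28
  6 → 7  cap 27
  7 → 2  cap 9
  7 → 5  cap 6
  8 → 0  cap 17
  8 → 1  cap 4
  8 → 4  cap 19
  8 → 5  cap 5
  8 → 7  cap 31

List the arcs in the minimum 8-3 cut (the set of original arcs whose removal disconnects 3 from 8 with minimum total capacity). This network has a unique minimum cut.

Min-cut arcs: {(7,2), (7,5), (8,0), (8,1), (8,4), (8,5)} (total capacity 60)

augment #1: 8→0→3 push 17
augment #2: 8→1→3 push 4
augment #3: 8→4→3 push 19
augment #4: 8→5→3 push 5
augment #5: 8→7→2→3 push 9
augment #6: 8→7→5→3 push 6
max flow = 60; residual-reachable set from 8 gives S-side
cut edges (S→T): {(7,2), (7,5), (8,0), (8,1), (8,4), (8,5)} total cap 60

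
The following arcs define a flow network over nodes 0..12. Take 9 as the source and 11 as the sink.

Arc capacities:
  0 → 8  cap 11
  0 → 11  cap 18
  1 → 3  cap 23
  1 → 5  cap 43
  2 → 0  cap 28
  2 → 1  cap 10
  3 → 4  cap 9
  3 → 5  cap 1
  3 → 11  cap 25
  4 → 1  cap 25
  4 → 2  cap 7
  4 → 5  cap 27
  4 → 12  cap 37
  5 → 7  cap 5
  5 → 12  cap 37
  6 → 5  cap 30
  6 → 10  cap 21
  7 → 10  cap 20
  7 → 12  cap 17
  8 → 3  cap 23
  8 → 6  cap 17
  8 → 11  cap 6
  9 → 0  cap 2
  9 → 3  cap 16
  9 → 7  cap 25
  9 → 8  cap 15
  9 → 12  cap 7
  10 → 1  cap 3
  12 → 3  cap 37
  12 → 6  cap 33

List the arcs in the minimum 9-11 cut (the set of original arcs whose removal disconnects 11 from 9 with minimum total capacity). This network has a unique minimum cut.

Min-cut arcs: {(3,11), (4,2), (8,11), (9,0)} (total capacity 40)

augment #1: 9→0→11 push 2
augment #2: 9→3→11 push 16
augment #3: 9→8→11 push 6
augment #4: 9→8→3→11 push 9
augment #5: 9→12→3→4→2→0→11 push 7
max flow = 40; residual-reachable set from 9 gives S-side
cut edges (S→T): {(3,11), (4,2), (8,11), (9,0)} total cap 40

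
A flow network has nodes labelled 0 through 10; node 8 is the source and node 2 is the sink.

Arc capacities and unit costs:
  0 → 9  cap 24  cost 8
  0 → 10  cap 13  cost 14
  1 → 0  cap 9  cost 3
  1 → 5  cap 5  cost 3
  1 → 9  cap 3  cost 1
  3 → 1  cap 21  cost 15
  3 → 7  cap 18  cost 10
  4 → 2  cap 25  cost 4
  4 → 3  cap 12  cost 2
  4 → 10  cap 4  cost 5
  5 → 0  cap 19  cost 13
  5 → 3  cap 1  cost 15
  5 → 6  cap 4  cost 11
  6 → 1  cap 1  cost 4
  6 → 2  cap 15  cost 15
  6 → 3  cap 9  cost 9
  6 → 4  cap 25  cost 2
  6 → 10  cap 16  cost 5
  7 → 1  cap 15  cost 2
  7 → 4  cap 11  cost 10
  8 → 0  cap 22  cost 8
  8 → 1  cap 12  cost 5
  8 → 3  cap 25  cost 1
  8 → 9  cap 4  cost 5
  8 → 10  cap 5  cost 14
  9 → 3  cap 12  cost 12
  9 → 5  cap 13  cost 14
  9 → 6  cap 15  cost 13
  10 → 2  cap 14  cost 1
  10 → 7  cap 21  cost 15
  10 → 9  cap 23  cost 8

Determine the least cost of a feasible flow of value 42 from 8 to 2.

Minimum cost for 42 units: 1065

shortest-cost path #1: 8→10→2 push 5 @ unit cost 15 (adds 75)
shortest-cost path #2: 8→0→10→2 push 9 @ unit cost 23 (adds 207)
shortest-cost path #3: 8→9→6→4→2 push 4 @ unit cost 24 (adds 96)
shortest-cost path #4: 8→1→5→6→4→2 push 4 @ unit cost 25 (adds 100)
shortest-cost path #5: 8→3→7→4→2 push 11 @ unit cost 25 (adds 275)
shortest-cost path #6: 8→1→9→6→4→2 push 3 @ unit cost 25 (adds 75)
shortest-cost path #7: 8→0→9→6→4→2 push 3 @ unit cost 35 (adds 105)
shortest-cost path #8: 8→0→9→6→2 push 3 @ unit cost 44 (adds 132)
total cost = 1065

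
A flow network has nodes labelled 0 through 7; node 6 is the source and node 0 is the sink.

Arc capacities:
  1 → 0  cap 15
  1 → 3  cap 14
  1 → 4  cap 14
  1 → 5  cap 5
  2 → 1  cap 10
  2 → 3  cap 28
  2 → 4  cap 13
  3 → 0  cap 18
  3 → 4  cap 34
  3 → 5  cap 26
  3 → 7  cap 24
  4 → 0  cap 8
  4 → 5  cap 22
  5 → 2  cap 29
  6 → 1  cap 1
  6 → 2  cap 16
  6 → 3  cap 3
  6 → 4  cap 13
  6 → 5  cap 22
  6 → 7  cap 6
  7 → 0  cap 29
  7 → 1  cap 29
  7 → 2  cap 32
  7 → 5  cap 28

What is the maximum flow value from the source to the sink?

Maximum flow value: 56

augment #1: 6→1→0 bottleneck 1, total now 1
augment #2: 6→3→0 bottleneck 3, total now 4
augment #3: 6→4→0 bottleneck 8, total now 12
augment #4: 6→7→0 bottleneck 6, total now 18
augment #5: 6→2→1→0 bottleneck 10, total now 28
augment #6: 6→2→3→0 bottleneck 6, total now 34
augment #7: 6→5→2→3→0 bottleneck 9, total now 43
augment #8: 6→5→2→3→7→0 bottleneck 13, total now 56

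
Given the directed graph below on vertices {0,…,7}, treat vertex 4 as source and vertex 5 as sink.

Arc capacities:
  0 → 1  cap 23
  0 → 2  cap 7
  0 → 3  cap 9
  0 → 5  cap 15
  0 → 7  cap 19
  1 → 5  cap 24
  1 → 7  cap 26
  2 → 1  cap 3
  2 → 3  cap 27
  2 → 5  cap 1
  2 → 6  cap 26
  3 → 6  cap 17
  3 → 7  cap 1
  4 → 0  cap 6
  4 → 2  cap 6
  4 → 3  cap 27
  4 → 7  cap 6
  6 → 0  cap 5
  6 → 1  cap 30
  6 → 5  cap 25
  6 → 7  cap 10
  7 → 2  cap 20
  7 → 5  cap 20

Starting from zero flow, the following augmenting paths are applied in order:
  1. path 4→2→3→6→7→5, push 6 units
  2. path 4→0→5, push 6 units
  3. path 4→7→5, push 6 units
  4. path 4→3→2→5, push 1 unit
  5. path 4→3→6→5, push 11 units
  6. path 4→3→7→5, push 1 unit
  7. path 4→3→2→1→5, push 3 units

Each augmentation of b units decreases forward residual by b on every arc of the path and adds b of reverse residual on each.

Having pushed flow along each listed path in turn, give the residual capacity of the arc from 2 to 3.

after path 1 (4→2→3→6→7→5, push 6): res(2,3)=21
after path 2 (4→0→5, push 6): res(2,3)=21
after path 3 (4→7→5, push 6): res(2,3)=21
after path 4 (4→3→2→5, push 1): res(2,3)=22
after path 5 (4→3→6→5, push 11): res(2,3)=22
after path 6 (4→3→7→5, push 1): res(2,3)=22
after path 7 (4→3→2→1→5, push 3): res(2,3)=25

Residual capacity of (2,3): 25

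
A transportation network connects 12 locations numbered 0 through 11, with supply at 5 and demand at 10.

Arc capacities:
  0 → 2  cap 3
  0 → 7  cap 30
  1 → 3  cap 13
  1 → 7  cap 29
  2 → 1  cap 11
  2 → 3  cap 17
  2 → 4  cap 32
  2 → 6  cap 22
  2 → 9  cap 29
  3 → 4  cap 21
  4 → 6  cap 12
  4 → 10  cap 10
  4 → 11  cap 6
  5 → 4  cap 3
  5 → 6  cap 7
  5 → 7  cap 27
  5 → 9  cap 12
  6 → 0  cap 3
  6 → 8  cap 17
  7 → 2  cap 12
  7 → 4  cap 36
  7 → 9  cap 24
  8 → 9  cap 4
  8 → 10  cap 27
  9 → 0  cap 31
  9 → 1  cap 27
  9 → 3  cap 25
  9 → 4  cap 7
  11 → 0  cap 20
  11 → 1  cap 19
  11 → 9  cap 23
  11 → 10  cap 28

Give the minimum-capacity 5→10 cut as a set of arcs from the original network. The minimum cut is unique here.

augment #1: 5→4→10 push 3
augment #2: 5→6→8→10 push 7
augment #3: 5→7→4→10 push 7
augment #4: 5→7→4→11→10 push 6
augment #5: 5→7→2→6→8→10 push 10
max flow = 33; residual-reachable set from 5 gives S-side
cut edges (S→T): {(4,10), (4,11), (6,8)} total cap 33

Min-cut arcs: {(4,10), (4,11), (6,8)} (total capacity 33)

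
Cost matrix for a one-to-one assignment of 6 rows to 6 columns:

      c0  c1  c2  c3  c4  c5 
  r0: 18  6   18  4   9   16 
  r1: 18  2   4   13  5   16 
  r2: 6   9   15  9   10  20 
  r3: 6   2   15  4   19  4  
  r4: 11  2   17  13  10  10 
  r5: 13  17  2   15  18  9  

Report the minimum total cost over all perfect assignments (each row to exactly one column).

Minimum assignment cost: 23

optimal assignment: row0→col3 (cost 4), row1→col4 (cost 5), row2→col0 (cost 6), row3→col5 (cost 4), row4→col1 (cost 2), row5→col2 (cost 2)
total = 4 + 5 + 6 + 4 + 2 + 2 = 23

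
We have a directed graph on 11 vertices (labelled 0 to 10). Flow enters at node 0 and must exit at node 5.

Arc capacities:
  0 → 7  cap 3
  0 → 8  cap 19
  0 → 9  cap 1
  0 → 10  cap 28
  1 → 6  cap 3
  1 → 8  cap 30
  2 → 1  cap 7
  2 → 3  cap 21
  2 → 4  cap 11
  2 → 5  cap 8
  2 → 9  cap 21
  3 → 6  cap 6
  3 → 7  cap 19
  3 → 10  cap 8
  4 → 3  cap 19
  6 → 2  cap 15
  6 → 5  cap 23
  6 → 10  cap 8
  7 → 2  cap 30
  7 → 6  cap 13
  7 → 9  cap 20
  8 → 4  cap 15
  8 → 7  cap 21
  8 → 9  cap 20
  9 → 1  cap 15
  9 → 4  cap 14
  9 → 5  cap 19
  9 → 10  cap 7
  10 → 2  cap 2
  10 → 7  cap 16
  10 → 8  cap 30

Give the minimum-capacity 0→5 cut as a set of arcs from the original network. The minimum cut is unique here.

Min-cut arcs: {(1,6), (2,5), (3,6), (7,6), (9,5)} (total capacity 49)

augment #1: 0→9→5 push 1
augment #2: 0→7→2→5 push 3
augment #3: 0→8→9→5 push 18
augment #4: 0→10→2→5 push 2
augment #5: 0→8→7→2→5 push 1
augment #6: 0→10→7→2→5 push 2
augment #7: 0→10→7→6→5 push 13
augment #8: 0→10→7→2→1→6→5 push 1
augment #9: 0→10→8→4→3→6→5 push 6
augment #10: 0→10→8→9→1→6→5 push 2
max flow = 49; residual-reachable set from 0 gives S-side
cut edges (S→T): {(1,6), (2,5), (3,6), (7,6), (9,5)} total cap 49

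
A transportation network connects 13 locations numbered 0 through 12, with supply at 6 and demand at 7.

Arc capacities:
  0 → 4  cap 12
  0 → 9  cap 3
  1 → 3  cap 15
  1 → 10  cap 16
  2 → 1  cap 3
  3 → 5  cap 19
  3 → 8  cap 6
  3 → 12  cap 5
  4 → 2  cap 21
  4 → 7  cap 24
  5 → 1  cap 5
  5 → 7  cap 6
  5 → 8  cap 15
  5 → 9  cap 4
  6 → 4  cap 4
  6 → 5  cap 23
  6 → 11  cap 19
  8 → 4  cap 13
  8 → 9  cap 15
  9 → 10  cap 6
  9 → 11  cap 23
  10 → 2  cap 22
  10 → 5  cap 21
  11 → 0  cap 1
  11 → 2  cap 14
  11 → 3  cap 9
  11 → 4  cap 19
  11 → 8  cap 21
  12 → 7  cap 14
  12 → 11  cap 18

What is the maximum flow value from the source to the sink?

augment #1: 6→4→7 bottleneck 4, total now 4
augment #2: 6→5→7 bottleneck 6, total now 10
augment #3: 6→11→4→7 bottleneck 19, total now 29
augment #4: 6→5→8→4→7 bottleneck 1, total now 30
augment #5: 6→5→1→3→12→7 bottleneck 5, total now 35

Maximum flow value: 35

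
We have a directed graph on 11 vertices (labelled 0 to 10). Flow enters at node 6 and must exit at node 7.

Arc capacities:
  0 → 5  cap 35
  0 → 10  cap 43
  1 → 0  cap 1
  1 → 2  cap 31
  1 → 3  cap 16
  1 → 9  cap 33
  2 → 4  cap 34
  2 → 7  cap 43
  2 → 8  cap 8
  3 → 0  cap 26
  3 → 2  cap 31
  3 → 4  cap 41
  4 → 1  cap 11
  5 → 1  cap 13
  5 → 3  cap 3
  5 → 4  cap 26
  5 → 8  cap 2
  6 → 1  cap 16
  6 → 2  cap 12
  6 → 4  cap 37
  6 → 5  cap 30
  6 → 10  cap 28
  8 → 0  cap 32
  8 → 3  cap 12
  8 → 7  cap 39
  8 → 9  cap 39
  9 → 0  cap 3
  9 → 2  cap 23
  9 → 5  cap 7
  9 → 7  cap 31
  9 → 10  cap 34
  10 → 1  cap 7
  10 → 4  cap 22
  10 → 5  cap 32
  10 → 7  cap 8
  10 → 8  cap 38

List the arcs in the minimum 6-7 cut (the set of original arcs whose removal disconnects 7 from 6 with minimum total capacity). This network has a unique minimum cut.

augment #1: 6→2→7 push 12
augment #2: 6→10→7 push 8
augment #3: 6→1→2→7 push 16
augment #4: 6→5→8→7 push 2
augment #5: 6→10→8→7 push 20
augment #6: 6→4→1→2→7 push 11
augment #7: 6→5→1→2→7 push 4
augment #8: 6→5→1→9→7 push 9
augment #9: 6→5→3→2→8→7 push 3
max flow = 85; residual-reachable set from 6 gives S-side
cut edges (S→T): {(4,1), (5,1), (5,3), (5,8), (6,1), (6,2), (6,10)} total cap 85

Min-cut arcs: {(4,1), (5,1), (5,3), (5,8), (6,1), (6,2), (6,10)} (total capacity 85)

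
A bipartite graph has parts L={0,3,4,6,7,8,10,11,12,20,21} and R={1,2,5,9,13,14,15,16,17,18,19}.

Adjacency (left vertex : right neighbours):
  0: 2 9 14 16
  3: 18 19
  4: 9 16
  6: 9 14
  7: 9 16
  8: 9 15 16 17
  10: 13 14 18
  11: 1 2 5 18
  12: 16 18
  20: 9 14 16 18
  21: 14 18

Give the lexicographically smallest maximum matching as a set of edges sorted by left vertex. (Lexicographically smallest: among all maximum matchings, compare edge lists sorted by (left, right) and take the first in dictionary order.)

|M| = 9 (so the lex-smallest maximum matching has 9 edges)
process left vertices in ascending order; for each, take the smallest-labelled available neighbour that still permits 9 edges overall, or leave it unmatched if none does
lex-smallest matching: {0-2, 3-19, 4-9, 6-14, 7-16, 8-15, 10-13, 11-1, 12-18}

Lex-smallest maximum matching: {(0,2), (3,19), (4,9), (6,14), (7,16), (8,15), (10,13), (11,1), (12,18)}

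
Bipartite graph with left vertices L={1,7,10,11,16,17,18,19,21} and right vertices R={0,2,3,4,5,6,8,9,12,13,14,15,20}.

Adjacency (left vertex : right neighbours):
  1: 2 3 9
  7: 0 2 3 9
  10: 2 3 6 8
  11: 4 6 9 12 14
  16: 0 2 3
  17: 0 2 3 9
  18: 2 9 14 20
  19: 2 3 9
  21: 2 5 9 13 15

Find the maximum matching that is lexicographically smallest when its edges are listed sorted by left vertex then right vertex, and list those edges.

|M| = 8 (so the lex-smallest maximum matching has 8 edges)
process left vertices in ascending order; for each, take the smallest-labelled available neighbour that still permits 8 edges overall, or leave it unmatched if none does
lex-smallest matching: {1-2, 7-0, 10-6, 11-4, 16-3, 17-9, 18-14, 21-5}

Lex-smallest maximum matching: {(1,2), (7,0), (10,6), (11,4), (16,3), (17,9), (18,14), (21,5)}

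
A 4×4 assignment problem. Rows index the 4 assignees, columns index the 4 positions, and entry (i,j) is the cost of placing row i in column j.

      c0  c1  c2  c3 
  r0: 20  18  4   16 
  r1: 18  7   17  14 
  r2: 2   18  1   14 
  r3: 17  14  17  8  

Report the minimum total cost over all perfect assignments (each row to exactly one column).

Minimum assignment cost: 21

optimal assignment: row0→col2 (cost 4), row1→col1 (cost 7), row2→col0 (cost 2), row3→col3 (cost 8)
total = 4 + 7 + 2 + 8 = 21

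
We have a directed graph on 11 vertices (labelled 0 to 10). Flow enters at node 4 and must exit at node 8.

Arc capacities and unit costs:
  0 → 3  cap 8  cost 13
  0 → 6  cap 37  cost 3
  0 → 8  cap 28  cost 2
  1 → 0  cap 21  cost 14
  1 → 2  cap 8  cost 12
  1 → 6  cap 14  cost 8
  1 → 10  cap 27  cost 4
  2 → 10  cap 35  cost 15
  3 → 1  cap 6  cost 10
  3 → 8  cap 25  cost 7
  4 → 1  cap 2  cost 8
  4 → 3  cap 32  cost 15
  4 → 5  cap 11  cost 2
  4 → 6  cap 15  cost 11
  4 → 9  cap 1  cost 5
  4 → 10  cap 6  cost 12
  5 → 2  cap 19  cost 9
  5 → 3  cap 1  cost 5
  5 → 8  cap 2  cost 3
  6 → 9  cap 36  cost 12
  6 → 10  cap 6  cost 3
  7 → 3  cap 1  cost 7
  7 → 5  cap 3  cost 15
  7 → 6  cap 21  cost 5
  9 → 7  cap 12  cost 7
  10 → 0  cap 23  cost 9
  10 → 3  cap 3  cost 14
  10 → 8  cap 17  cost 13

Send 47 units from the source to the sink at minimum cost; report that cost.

shortest-cost path #1: 4→5→8 push 2 @ unit cost 5 (adds 10)
shortest-cost path #2: 4→5→3→8 push 1 @ unit cost 14 (adds 14)
shortest-cost path #3: 4→3→8 push 24 @ unit cost 22 (adds 528)
shortest-cost path #4: 4→10→0→8 push 6 @ unit cost 23 (adds 138)
shortest-cost path #5: 4→1→10→0→8 push 2 @ unit cost 23 (adds 46)
shortest-cost path #6: 4→6→10→0→8 push 6 @ unit cost 25 (adds 150)
shortest-cost path #7: 4→5→2→10→0→8 push 6 @ unit cost 37 (adds 222)
total cost = 1108

Minimum cost for 47 units: 1108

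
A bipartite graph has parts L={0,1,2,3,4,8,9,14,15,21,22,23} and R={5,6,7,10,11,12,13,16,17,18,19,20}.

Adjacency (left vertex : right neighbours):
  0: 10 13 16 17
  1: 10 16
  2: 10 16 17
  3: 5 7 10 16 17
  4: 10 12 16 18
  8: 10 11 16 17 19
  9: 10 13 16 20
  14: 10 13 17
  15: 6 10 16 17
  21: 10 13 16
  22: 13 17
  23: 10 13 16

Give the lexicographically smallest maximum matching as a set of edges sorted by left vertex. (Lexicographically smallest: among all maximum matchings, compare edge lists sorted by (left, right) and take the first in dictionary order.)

|M| = 9 (so the lex-smallest maximum matching has 9 edges)
process left vertices in ascending order; for each, take the smallest-labelled available neighbour that still permits 9 edges overall, or leave it unmatched if none does
lex-smallest matching: {0-10, 1-16, 2-17, 3-5, 4-12, 8-11, 9-20, 14-13, 15-6}

Lex-smallest maximum matching: {(0,10), (1,16), (2,17), (3,5), (4,12), (8,11), (9,20), (14,13), (15,6)}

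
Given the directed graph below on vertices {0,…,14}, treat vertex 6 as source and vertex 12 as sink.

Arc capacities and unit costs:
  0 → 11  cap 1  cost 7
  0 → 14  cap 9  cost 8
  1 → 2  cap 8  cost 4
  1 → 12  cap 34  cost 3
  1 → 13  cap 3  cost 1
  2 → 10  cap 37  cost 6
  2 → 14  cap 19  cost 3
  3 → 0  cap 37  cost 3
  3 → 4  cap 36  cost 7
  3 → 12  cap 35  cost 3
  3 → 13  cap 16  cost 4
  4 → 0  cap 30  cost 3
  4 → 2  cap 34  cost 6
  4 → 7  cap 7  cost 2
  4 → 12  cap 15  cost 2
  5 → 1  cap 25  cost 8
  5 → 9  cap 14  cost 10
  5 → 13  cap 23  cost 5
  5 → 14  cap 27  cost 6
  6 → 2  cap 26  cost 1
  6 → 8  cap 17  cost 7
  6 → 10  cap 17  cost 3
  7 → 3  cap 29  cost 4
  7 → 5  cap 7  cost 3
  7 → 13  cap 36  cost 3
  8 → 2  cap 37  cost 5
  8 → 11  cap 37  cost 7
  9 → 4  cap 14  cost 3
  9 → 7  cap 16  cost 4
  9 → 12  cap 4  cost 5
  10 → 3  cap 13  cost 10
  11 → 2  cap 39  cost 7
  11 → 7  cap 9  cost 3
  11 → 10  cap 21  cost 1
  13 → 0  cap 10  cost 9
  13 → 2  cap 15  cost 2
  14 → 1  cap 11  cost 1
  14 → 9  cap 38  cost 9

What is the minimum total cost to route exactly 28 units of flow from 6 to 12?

shortest-cost path #1: 6→2→14→1→12 push 11 @ unit cost 8 (adds 88)
shortest-cost path #2: 6→10→3→12 push 13 @ unit cost 16 (adds 208)
shortest-cost path #3: 6→2→14→9→12 push 4 @ unit cost 18 (adds 72)
total cost = 368

Minimum cost for 28 units: 368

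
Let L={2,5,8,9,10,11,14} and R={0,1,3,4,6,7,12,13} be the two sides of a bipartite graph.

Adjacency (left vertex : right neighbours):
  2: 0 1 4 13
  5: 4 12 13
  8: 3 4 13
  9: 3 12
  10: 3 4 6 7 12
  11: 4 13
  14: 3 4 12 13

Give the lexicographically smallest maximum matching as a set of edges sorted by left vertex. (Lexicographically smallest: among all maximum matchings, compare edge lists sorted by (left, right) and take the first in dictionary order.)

Lex-smallest maximum matching: {(2,0), (5,4), (8,3), (9,12), (10,6), (11,13)}

|M| = 6 (so the lex-smallest maximum matching has 6 edges)
process left vertices in ascending order; for each, take the smallest-labelled available neighbour that still permits 6 edges overall, or leave it unmatched if none does
lex-smallest matching: {2-0, 5-4, 8-3, 9-12, 10-6, 11-13}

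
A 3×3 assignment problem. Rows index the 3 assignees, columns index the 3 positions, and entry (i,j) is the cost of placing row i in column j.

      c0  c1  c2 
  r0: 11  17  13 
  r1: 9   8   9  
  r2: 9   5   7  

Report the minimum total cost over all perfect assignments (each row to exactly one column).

Minimum assignment cost: 25

optimal assignment: row0→col0 (cost 11), row1→col2 (cost 9), row2→col1 (cost 5)
total = 11 + 9 + 5 = 25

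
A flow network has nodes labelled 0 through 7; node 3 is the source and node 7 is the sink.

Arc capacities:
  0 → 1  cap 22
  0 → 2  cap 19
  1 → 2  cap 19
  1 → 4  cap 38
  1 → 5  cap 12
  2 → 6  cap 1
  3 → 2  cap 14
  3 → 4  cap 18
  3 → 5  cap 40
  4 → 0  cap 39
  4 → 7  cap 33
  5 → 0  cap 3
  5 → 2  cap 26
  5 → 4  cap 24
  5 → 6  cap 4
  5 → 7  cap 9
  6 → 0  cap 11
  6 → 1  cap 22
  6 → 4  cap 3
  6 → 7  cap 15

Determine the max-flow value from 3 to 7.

Maximum flow value: 47

augment #1: 3→4→7 bottleneck 18, total now 18
augment #2: 3→5→7 bottleneck 9, total now 27
augment #3: 3→2→6→7 bottleneck 1, total now 28
augment #4: 3→5→4→7 bottleneck 15, total now 43
augment #5: 3→5→6→7 bottleneck 4, total now 47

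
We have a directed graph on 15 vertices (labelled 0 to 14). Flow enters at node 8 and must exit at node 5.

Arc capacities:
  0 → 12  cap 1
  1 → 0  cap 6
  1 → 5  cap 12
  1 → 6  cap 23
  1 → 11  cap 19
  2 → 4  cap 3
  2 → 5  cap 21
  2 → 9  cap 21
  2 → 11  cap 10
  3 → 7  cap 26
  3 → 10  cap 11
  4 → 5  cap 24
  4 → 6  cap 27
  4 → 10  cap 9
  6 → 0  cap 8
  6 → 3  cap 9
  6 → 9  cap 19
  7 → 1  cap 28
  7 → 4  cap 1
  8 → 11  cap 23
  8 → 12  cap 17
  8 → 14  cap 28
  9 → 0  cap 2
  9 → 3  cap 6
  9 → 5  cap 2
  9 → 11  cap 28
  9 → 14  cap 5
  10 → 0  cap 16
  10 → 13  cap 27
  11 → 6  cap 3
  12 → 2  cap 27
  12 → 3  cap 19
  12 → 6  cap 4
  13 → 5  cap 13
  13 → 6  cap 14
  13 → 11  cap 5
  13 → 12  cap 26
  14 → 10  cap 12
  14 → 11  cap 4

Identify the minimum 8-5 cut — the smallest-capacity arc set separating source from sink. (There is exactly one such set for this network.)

augment #1: 8→12→2→5 push 17
augment #2: 8→11→6→9→5 push 2
augment #3: 8→14→10→13→5 push 12
augment #4: 8→11→6→0→12→2→5 push 1
max flow = 32; residual-reachable set from 8 gives S-side
cut edges (S→T): {(8,12), (11,6), (14,10)} total cap 32

Min-cut arcs: {(8,12), (11,6), (14,10)} (total capacity 32)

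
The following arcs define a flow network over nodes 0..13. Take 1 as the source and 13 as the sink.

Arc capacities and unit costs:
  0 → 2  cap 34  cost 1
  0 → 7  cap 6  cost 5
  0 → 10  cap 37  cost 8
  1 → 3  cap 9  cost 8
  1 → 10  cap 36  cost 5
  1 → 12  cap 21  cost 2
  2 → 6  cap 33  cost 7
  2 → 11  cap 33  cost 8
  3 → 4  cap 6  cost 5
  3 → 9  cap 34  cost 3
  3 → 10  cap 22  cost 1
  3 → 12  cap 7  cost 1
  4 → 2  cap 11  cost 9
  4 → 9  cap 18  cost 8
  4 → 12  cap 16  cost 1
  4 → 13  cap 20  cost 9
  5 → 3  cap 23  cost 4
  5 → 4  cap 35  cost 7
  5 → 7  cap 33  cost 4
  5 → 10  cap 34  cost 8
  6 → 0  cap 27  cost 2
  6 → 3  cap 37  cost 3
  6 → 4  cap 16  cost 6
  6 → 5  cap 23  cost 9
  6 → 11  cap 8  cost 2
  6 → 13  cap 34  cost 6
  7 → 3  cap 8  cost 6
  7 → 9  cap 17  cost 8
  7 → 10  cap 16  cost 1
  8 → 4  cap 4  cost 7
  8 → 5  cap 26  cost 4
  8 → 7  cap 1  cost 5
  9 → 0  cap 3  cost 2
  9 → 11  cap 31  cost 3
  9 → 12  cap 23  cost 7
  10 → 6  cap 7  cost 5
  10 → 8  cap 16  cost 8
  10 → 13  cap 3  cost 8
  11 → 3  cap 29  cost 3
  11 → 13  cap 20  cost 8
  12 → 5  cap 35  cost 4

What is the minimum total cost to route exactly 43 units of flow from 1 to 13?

shortest-cost path #1: 1→10→13 push 3 @ unit cost 13 (adds 39)
shortest-cost path #2: 1→10→6→13 push 7 @ unit cost 16 (adds 112)
shortest-cost path #3: 1→3→4→13 push 6 @ unit cost 22 (adds 132)
shortest-cost path #4: 1→3→9→11→13 push 3 @ unit cost 22 (adds 66)
shortest-cost path #5: 1→12→5→4→13 push 14 @ unit cost 22 (adds 308)
shortest-cost path #6: 1→12→5→4→3→9→11→13 push 6 @ unit cost 22 (adds 132)
shortest-cost path #7: 1→12→5→3→9→11→13 push 1 @ unit cost 24 (adds 24)
shortest-cost path #8: 1→10→8→4→5→3→9→11→13 push 3 @ unit cost 31 (adds 93)
total cost = 906

Minimum cost for 43 units: 906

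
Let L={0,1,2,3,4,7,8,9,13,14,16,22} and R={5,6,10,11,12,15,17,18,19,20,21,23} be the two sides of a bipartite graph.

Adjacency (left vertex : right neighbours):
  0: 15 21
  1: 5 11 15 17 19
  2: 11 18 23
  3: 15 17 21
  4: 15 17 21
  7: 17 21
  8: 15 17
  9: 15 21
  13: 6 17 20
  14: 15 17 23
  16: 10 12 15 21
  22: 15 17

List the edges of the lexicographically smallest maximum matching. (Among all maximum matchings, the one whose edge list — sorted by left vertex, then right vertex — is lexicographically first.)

|M| = 8 (so the lex-smallest maximum matching has 8 edges)
process left vertices in ascending order; for each, take the smallest-labelled available neighbour that still permits 8 edges overall, or leave it unmatched if none does
lex-smallest matching: {0-15, 1-5, 2-11, 3-17, 4-21, 13-6, 14-23, 16-10}

Lex-smallest maximum matching: {(0,15), (1,5), (2,11), (3,17), (4,21), (13,6), (14,23), (16,10)}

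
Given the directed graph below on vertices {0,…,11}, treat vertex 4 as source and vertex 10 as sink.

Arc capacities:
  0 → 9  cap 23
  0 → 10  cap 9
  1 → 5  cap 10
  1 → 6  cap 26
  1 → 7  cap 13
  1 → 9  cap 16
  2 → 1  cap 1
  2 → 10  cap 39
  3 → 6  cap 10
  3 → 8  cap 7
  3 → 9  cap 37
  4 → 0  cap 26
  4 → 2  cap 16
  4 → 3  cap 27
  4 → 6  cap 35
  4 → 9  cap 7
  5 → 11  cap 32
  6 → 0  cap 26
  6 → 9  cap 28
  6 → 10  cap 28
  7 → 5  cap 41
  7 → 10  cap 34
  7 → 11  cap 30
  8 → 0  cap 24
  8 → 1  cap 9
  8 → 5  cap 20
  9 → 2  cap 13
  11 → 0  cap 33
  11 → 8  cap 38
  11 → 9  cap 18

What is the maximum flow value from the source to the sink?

augment #1: 4→0→10 bottleneck 9, total now 9
augment #2: 4→2→10 bottleneck 16, total now 25
augment #3: 4→6→10 bottleneck 28, total now 53
augment #4: 4→9→2→10 bottleneck 7, total now 60
augment #5: 4→0→9→2→10 bottleneck 6, total now 66
augment #6: 4→3→8→1→7→10 bottleneck 7, total now 73

Maximum flow value: 73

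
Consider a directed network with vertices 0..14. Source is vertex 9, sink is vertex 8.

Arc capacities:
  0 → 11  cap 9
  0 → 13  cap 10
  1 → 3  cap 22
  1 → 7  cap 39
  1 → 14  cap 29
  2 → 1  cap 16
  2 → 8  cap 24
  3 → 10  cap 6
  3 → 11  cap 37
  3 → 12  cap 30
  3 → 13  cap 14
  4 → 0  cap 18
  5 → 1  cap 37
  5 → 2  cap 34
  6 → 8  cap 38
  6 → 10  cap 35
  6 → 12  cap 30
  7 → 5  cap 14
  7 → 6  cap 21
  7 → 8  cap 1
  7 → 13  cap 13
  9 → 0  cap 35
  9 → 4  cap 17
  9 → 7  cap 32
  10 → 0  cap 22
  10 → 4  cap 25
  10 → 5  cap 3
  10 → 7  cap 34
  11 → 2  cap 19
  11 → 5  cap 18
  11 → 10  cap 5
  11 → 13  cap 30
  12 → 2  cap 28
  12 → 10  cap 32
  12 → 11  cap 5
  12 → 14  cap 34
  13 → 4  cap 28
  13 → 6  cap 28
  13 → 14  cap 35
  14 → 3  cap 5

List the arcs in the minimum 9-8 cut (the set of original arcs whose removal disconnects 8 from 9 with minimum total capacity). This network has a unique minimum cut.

Min-cut arcs: {(0,11), (0,13), (9,7)} (total capacity 51)

augment #1: 9→7→8 push 1
augment #2: 9→7→6→8 push 21
augment #3: 9→0→11→2→8 push 9
augment #4: 9→0→13→6→8 push 10
augment #5: 9→7→5→2→8 push 10
max flow = 51; residual-reachable set from 9 gives S-side
cut edges (S→T): {(0,11), (0,13), (9,7)} total cap 51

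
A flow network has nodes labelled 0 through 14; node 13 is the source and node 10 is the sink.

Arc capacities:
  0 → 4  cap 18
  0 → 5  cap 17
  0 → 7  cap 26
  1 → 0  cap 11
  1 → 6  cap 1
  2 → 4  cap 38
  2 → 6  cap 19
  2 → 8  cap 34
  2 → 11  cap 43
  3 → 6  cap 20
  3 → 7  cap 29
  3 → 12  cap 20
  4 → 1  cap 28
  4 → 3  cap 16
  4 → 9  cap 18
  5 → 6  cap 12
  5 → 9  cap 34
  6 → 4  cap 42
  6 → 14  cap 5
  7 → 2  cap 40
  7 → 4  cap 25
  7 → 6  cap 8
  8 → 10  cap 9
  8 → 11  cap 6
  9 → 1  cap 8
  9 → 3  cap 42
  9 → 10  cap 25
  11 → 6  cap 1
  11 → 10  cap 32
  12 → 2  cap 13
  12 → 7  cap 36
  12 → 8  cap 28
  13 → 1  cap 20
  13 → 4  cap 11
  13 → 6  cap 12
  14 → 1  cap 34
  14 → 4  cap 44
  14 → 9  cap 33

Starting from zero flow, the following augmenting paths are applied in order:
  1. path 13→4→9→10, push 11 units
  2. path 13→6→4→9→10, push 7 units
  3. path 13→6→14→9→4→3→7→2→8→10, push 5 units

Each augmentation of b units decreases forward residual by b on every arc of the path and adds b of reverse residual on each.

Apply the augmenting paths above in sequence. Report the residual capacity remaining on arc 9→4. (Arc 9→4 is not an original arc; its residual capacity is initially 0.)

Residual capacity of (9,4): 13

after path 1 (13→4→9→10, push 11): res(9,4)=11
after path 2 (13→6→4→9→10, push 7): res(9,4)=18
after path 3 (13→6→14→9→4→3→7→2→8→10, push 5): res(9,4)=13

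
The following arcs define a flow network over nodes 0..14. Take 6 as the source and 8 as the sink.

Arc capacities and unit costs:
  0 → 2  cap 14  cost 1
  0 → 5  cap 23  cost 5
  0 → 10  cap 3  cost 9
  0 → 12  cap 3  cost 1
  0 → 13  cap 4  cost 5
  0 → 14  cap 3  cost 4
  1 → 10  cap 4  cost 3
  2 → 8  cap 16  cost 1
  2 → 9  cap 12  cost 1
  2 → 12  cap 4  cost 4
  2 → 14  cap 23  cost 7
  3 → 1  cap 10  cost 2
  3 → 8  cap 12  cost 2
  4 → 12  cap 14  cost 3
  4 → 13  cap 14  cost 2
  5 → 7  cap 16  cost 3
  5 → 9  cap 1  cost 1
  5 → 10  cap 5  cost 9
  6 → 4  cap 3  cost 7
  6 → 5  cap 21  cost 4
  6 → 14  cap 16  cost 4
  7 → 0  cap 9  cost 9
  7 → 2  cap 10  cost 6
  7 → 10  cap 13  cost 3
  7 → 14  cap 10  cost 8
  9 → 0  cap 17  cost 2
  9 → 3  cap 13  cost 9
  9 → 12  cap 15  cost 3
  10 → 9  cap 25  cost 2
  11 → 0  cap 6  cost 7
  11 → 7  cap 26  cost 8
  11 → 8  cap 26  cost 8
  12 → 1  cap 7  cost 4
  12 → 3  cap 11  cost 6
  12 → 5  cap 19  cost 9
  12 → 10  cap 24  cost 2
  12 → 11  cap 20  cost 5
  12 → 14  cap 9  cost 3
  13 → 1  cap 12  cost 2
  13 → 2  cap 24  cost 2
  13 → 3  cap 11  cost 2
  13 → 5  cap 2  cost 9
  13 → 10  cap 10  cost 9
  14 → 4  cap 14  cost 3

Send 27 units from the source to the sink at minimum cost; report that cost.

Minimum cost for 27 units: 360

shortest-cost path #1: 6→5→9→0→2→8 push 1 @ unit cost 9 (adds 9)
shortest-cost path #2: 6→4→13→2→8 push 3 @ unit cost 12 (adds 36)
shortest-cost path #3: 6→14→4→13→2→8 push 11 @ unit cost 12 (adds 132)
shortest-cost path #4: 6→5→7→2→8 push 1 @ unit cost 14 (adds 14)
shortest-cost path #5: 6→5→7→2→13→3→8 push 9 @ unit cost 15 (adds 135)
shortest-cost path #6: 6→5→7→10→9→0→2→13→3→8 push 2 @ unit cost 17 (adds 34)
total cost = 360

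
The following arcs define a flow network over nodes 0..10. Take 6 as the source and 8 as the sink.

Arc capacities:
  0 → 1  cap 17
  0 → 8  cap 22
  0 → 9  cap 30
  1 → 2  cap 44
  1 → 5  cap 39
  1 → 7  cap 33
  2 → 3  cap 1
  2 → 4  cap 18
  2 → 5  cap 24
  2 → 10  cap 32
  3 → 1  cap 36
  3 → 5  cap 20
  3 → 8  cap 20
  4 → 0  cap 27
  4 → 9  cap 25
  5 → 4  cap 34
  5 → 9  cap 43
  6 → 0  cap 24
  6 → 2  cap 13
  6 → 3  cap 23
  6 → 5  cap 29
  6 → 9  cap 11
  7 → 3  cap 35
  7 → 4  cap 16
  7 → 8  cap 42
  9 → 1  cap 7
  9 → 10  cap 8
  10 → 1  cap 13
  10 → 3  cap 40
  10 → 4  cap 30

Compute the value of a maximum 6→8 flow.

Maximum flow value: 75

augment #1: 6→0→8 bottleneck 22, total now 22
augment #2: 6→3→8 bottleneck 20, total now 42
augment #3: 6→0→1→7→8 bottleneck 2, total now 44
augment #4: 6→3→1→7→8 bottleneck 3, total now 47
augment #5: 6→9→1→7→8 bottleneck 7, total now 54
augment #6: 6→2→3→1→7→8 bottleneck 1, total now 55
augment #7: 6→2→10→1→7→8 bottleneck 12, total now 67
augment #8: 6→9→10→1→7→8 bottleneck 1, total now 68
augment #9: 6→5→4→0→1→7→8 bottleneck 7, total now 75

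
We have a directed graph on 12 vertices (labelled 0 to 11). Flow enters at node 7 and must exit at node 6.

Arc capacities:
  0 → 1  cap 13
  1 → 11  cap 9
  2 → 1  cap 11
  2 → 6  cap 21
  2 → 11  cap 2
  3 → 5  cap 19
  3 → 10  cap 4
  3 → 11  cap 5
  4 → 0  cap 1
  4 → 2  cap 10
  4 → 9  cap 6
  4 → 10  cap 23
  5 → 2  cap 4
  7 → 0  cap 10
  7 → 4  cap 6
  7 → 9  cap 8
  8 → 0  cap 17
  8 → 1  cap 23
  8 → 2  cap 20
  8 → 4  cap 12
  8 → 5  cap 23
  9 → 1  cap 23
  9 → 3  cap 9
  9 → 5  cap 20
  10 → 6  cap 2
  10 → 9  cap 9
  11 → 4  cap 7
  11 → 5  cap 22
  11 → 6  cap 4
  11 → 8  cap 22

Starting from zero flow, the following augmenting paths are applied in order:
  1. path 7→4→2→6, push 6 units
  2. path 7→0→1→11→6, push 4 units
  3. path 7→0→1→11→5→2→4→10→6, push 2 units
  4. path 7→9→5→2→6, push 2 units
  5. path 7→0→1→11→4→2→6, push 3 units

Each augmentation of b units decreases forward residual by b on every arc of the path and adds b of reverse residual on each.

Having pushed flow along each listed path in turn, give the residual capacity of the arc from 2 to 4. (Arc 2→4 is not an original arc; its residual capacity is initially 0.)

after path 1 (7→4→2→6, push 6): res(2,4)=6
after path 2 (7→0→1→11→6, push 4): res(2,4)=6
after path 3 (7→0→1→11→5→2→4→10→6, push 2): res(2,4)=4
after path 4 (7→9→5→2→6, push 2): res(2,4)=4
after path 5 (7→0→1→11→4→2→6, push 3): res(2,4)=7

Residual capacity of (2,4): 7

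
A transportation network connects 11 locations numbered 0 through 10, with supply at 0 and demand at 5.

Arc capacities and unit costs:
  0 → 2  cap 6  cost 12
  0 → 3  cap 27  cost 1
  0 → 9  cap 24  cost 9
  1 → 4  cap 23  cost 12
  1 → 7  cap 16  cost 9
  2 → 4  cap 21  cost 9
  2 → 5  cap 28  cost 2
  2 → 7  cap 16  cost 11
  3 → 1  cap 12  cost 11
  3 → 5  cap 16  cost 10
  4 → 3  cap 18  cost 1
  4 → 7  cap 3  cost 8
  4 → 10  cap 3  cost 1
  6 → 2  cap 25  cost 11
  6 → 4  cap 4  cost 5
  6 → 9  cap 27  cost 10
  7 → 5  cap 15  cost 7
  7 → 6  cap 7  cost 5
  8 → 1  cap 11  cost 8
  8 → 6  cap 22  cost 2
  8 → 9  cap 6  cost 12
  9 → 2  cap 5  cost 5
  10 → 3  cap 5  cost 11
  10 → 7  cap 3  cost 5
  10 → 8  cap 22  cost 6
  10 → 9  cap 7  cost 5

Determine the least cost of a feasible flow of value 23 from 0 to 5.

Minimum cost for 23 units: 276

shortest-cost path #1: 0→3→5 push 16 @ unit cost 11 (adds 176)
shortest-cost path #2: 0→2→5 push 6 @ unit cost 14 (adds 84)
shortest-cost path #3: 0→9→2→5 push 1 @ unit cost 16 (adds 16)
total cost = 276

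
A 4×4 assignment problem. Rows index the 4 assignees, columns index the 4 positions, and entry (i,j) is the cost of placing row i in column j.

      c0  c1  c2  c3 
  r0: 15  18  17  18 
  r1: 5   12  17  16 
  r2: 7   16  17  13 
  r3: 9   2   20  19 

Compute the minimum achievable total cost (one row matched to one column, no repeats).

optimal assignment: row0→col2 (cost 17), row1→col0 (cost 5), row2→col3 (cost 13), row3→col1 (cost 2)
total = 17 + 5 + 13 + 2 = 37

Minimum assignment cost: 37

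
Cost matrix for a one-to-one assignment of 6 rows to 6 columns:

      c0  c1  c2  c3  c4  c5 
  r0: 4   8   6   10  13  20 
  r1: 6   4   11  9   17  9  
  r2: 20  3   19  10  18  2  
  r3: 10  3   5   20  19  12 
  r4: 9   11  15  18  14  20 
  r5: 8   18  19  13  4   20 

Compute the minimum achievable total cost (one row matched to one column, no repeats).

Minimum assignment cost: 33

optimal assignment: row0→col2 (cost 6), row1→col3 (cost 9), row2→col5 (cost 2), row3→col1 (cost 3), row4→col0 (cost 9), row5→col4 (cost 4)
total = 6 + 9 + 2 + 3 + 9 + 4 = 33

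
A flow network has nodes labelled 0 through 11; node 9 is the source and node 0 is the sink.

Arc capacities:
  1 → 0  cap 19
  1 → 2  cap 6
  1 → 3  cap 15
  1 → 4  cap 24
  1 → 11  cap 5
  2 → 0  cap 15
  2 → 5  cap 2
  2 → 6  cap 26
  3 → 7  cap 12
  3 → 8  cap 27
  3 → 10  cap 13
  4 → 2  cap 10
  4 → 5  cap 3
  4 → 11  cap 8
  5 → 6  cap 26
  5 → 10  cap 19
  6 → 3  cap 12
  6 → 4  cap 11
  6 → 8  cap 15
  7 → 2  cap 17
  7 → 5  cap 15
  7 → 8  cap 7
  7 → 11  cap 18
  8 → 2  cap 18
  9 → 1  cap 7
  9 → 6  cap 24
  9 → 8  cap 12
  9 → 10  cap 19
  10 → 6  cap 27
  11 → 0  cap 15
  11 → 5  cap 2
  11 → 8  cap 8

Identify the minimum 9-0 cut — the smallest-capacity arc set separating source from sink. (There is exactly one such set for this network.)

augment #1: 9→1→0 push 7
augment #2: 9→8→2→0 push 12
augment #3: 9→6→4→2→0 push 3
augment #4: 9→6→4→11→0 push 8
augment #5: 9→6→3→7→11→0 push 7
max flow = 37; residual-reachable set from 9 gives S-side
cut edges (S→T): {(2,0), (9,1), (11,0)} total cap 37

Min-cut arcs: {(2,0), (9,1), (11,0)} (total capacity 37)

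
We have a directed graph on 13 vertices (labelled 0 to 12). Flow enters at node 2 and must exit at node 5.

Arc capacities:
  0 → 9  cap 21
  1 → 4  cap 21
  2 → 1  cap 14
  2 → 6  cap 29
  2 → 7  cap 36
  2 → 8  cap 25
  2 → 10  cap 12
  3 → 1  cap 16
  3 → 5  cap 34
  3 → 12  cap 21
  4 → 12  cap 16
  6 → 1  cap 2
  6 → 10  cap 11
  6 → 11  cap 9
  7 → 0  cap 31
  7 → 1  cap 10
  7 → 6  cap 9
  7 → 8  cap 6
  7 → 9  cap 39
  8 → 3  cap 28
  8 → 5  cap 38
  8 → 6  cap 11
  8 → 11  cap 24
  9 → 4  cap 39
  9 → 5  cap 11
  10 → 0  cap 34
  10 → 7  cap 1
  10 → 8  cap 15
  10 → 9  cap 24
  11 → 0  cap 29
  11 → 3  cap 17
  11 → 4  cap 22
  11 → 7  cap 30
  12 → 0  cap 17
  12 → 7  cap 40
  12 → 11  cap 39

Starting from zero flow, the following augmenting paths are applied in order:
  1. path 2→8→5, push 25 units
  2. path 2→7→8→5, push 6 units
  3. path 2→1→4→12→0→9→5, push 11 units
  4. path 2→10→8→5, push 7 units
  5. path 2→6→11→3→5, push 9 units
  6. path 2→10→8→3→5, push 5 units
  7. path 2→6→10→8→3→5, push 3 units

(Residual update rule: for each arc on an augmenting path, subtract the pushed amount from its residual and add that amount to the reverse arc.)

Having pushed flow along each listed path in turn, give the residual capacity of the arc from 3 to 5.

Residual capacity of (3,5): 17

after path 1 (2→8→5, push 25): res(3,5)=34
after path 2 (2→7→8→5, push 6): res(3,5)=34
after path 3 (2→1→4→12→0→9→5, push 11): res(3,5)=34
after path 4 (2→10→8→5, push 7): res(3,5)=34
after path 5 (2→6→11→3→5, push 9): res(3,5)=25
after path 6 (2→10→8→3→5, push 5): res(3,5)=20
after path 7 (2→6→10→8→3→5, push 3): res(3,5)=17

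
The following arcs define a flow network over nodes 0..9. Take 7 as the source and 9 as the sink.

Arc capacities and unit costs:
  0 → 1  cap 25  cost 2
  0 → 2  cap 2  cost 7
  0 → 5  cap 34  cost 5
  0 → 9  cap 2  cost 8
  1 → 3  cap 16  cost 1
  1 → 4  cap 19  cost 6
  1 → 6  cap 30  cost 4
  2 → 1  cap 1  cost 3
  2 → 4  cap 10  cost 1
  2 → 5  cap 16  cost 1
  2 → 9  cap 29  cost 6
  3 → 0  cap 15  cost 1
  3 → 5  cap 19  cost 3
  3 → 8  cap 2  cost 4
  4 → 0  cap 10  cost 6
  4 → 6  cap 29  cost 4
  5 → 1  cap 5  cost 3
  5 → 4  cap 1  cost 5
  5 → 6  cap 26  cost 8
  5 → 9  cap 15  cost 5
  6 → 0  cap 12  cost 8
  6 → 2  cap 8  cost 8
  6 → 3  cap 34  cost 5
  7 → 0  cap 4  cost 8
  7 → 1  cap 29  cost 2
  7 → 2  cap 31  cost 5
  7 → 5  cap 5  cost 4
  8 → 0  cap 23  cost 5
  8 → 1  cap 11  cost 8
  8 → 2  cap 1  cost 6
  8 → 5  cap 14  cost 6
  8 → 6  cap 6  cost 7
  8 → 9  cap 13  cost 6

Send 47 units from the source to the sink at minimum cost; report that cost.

Minimum cost for 47 units: 511

shortest-cost path #1: 7→5→9 push 5 @ unit cost 9 (adds 45)
shortest-cost path #2: 7→2→9 push 29 @ unit cost 11 (adds 319)
shortest-cost path #3: 7→2→5→9 push 2 @ unit cost 11 (adds 22)
shortest-cost path #4: 7→1→3→5→9 push 8 @ unit cost 11 (adds 88)
shortest-cost path #5: 7→1→3→0→9 push 2 @ unit cost 12 (adds 24)
shortest-cost path #6: 7→1→3→8→9 push 1 @ unit cost 13 (adds 13)
total cost = 511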